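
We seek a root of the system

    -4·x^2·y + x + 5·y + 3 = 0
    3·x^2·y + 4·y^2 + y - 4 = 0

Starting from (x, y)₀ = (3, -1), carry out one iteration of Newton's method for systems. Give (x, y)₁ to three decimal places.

(0.793, -1.586)

At (3, -1): F = (37.000, -28.000).
Jacobian J = [[-8·x·y + 1, -4·x^2 + 5], [6·x·y, 3·x^2 + 8·y + 1]].
At the point, J = [[25.000, -31.000], [-18.000, 20.000]] (det J = -58.000).
Solving J·Δ = −F gives Δ = (-2.207, -0.586).
Then the next iterate is (x, y)₁ = (0.793, -1.586).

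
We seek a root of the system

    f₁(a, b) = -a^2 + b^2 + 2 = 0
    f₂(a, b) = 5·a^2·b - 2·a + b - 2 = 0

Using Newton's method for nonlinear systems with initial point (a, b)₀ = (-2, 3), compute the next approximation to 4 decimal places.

At (-2, 3): F = (7.0000, 65.0000).
Jacobian J = [[-2·a, 2·b], [10·a·b - 2, 5·a^2 + 1]].
At the point, J = [[4.0000, 6.0000], [-62.0000, 21.0000]] (det J = 456.0000).
Solving J·Δ = −F gives Δ = (0.5329, -1.5219).
Then the next iterate is (a, b)₁ = (-1.4671, 1.4781).

(-1.4671, 1.4781)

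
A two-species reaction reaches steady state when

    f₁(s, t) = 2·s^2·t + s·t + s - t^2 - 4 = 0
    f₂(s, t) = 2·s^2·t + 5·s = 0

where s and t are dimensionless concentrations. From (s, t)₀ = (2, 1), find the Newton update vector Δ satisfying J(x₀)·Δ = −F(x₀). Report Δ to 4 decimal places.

At (2, 1): F = (7.0000, 18.0000).
Jacobian J = [[4·s·t + t + 1, 2·s^2 + s - 2·t], [4·s·t + 5, 2·s^2]].
At the point, J = [[10.0000, 8.0000], [13.0000, 8.0000]] (det J = -24.0000).
Solving J·Δ = −F gives Δ = (-3.6667, 3.7083).

(-3.6667, 3.7083)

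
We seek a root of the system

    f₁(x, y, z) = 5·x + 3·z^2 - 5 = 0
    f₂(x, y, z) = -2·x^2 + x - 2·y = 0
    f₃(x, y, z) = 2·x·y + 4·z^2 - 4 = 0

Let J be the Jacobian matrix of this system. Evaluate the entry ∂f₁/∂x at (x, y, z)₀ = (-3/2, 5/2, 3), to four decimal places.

∂f₁/∂x = 5.
At (-3/2, 5/2, 3) this is 5.0000.

5.0000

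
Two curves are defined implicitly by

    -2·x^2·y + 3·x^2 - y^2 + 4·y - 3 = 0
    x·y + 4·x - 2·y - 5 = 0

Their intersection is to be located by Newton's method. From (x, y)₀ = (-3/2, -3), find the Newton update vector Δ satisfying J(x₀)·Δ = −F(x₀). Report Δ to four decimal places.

At (-3/2, -3): F = (-3.7500, -0.5000).
Jacobian J = [[-4·x·y + 6·x, -2·x^2 - 2·y + 4], [y + 4, x - 2]].
At the point, J = [[-27.0000, 5.5000], [1.0000, -3.5000]] (det J = 89.0000).
Solving J·Δ = −F gives Δ = (-0.1784, -0.1938).

(-0.1784, -0.1938)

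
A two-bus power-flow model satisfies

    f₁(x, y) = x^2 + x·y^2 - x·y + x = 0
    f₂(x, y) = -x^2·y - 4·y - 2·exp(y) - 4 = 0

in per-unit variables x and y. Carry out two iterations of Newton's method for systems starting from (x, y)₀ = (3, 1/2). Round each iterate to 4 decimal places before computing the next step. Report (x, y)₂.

(0.1863, -0.7949)

At (3, 1/2): F = (11.2500, -13.797443).
Jacobian J = [[2·x + y^2 - y + 1, 2·x·y - x], [-2·x·y, -x^2 - 2·exp(y) - 4]].
At the point, J = [[6.7500, 0.0000], [-3.0000, -16.297443]] (det J = -110.007737).
Solving J·Δ = −F gives Δ = (-1.6667, -0.5398).
Then the next iterate is (x, y)₁ = (1.3333, -0.0398).
Round to (1.3333, -0.0398) and repeat: F = (3.166166, -5.692011), J = [[3.707984, -1.439431], [0.106131, -7.699652]].
Δ = (-1.1470, -0.7551), so (x, y)₂ = (0.1863, -0.7949).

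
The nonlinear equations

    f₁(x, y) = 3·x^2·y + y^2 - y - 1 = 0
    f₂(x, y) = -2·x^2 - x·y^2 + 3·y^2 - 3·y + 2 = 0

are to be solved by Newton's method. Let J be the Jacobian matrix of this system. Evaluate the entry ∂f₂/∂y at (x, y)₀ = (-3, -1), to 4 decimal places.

∂f₂/∂y = -2·x·y + 6·y - 3.
At (-3, -1) this is -15.0000.

-15.0000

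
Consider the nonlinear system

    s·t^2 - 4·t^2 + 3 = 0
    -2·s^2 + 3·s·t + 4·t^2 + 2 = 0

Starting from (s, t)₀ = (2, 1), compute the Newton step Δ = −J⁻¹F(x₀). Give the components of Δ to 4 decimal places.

At (2, 1): F = (1.0000, 4.0000).
Jacobian J = [[t^2, 2·s·t - 8·t], [-4·s + 3·t, 3·s + 8·t]].
At the point, J = [[1.0000, -4.0000], [-5.0000, 14.0000]] (det J = -6.0000).
Solving J·Δ = −F gives Δ = (5.0000, 1.5000).

(5.0000, 1.5000)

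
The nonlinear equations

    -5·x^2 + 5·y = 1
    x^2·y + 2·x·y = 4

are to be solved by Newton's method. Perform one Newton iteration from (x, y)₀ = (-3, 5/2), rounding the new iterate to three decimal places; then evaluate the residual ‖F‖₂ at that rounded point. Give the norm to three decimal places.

4.397

At (-3, 5/2): F = (-33.500, 3.500).
Jacobian J = [[-10·x, 5], [2·x·y + 2·y, x^2 + 2·x]].
At the point, J = [[30.000, 5.000], [-10.000, 3.000]] (det J = 140.000).
Solving J·Δ = −F gives Δ = (0.843, 1.643).
Then the next iterate is (x, y)₁ = (-2.157, 4.143).
Re-evaluating at (-2.157, 4.143): F = (-3.54825, -2.59698), so ‖F‖₂ = 4.397.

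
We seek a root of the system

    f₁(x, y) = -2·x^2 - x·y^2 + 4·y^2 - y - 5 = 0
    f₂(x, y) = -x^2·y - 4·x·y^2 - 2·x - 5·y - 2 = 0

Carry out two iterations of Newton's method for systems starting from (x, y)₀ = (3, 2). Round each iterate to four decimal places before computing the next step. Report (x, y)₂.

(0.4048, 0.8925)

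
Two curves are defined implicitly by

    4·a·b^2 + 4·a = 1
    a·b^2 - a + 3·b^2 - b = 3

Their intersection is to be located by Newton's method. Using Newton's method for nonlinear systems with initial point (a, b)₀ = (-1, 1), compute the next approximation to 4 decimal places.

At (-1, 1): F = (-9.0000, -1.0000).
Jacobian J = [[4·b^2 + 4, 8·a·b], [b^2 - 1, 2·a·b + 6·b - 1]].
At the point, J = [[8.0000, -8.0000], [0.0000, 3.0000]] (det J = 24.0000).
Solving J·Δ = −F gives Δ = (1.4583, 0.3333).
Then the next iterate is (a, b)₁ = (0.4583, 1.3333).

(0.4583, 1.3333)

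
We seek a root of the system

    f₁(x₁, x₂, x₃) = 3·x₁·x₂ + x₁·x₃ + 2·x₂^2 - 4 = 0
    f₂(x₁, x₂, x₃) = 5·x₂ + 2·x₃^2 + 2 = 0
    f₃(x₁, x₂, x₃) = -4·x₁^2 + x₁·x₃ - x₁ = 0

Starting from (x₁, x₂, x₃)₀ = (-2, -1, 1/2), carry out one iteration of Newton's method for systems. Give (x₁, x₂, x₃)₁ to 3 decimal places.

At (-2, -1, 1/2): F = (3.000, -2.500, -15.000).
Jacobian J = [[3·x₂ + x₃, 3·x₁ + 4·x₂, x₁], [0, 5, 4·x₃], [-8·x₁ + x₃ - 1, 0, x₁]].
At the point, J = [[-2.500, -10.000, -2.000], [0.000, 5.000, 2.000], [15.500, 0.000, -2.000]] (det J = -130.000).
Solving J·Δ = −F gives Δ = (1.308, -0.554, 2.635).
Then the next iterate is (x₁, x₂, x₃)₁ = (-0.692, -1.554, 3.135).

(-0.692, -1.554, 3.135)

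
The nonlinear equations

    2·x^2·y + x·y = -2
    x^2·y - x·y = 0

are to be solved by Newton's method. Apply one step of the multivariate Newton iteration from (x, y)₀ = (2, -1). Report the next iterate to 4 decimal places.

At (2, -1): F = (-8.0000, -2.0000).
Jacobian J = [[4·x·y + y, 2·x^2 + x], [2·x·y - y, x^2 - x]].
At the point, J = [[-9.0000, 10.0000], [-3.0000, 2.0000]] (det J = 12.0000).
Solving J·Δ = −F gives Δ = (-0.3333, 0.5000).
Then the next iterate is (x, y)₁ = (1.6667, -0.5000).

(1.6667, -0.5000)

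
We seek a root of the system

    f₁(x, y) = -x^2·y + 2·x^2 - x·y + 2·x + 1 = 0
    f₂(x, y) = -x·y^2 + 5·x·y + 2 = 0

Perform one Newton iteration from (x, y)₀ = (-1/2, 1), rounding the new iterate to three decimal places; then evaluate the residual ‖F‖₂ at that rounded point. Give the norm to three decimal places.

At (-1/2, 1): F = (0.750, 0.000).
Jacobian J = [[-2·x·y + 4·x - y + 2, -x^2 - x], [-y^2 + 5·y, -2·x·y + 5·x]].
At the point, J = [[0.000, 0.250], [4.000, -1.500]] (det J = -1.000).
Solving J·Δ = −F gives Δ = (-1.125, -3.000).
Then the next iterate is (x, y)₁ = (-1.625, -2.000).
Re-evaluating at (-1.625, -2.000): F = (5.06250, 24.750), so ‖F‖₂ = 25.262.

25.262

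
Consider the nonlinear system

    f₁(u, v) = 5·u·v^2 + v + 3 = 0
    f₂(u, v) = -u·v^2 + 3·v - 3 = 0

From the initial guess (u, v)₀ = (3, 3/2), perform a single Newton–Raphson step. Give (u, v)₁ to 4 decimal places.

(2.6667, 0.7500)

At (3, 3/2): F = (38.2500, -5.2500).
Jacobian J = [[5·v^2, 10·u·v + 1], [-v^2, -2·u·v + 3]].
At the point, J = [[11.2500, 46.0000], [-2.2500, -6.0000]] (det J = 36.0000).
Solving J·Δ = −F gives Δ = (-0.3333, -0.7500).
Then the next iterate is (u, v)₁ = (2.6667, 0.7500).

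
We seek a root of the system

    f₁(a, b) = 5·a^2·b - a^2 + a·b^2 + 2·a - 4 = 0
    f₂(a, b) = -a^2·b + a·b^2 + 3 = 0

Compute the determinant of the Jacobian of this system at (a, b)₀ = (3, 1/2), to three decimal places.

J = [[10·a·b - 2·a + b^2 + 2, 5·a^2 + 2·a·b], [-2·a·b + b^2, -a^2 + 2·a·b]].
At the point, J = [[11.250, 48.000], [-2.750, -6.000]].
det J = 64.500.

64.500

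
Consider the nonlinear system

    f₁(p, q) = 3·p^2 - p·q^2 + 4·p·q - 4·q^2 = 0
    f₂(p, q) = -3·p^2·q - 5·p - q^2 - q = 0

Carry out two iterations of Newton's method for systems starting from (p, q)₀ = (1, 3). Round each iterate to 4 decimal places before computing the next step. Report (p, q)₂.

(0.0863, 0.8050)

At (1, 3): F = (-30.0000, -26.0000).
Jacobian J = [[6·p - q^2 + 4·q, -2·p·q + 4·p - 8·q], [-6·p·q - 5, -3·p^2 - 2·q - 1]].
At the point, J = [[9.0000, -26.0000], [-23.0000, -10.0000]] (det J = -688.0000).
Solving J·Δ = −F gives Δ = (-0.5465, -1.3430).
Then the next iterate is (p, q)₁ = (0.4535, 1.6570).
Round to (0.4535, 1.6570) and repeat: F = (-8.604963, -7.692496), J = [[6.603351, -12.944899], [-9.508697, -4.930987]].
Δ = (-0.3672, -0.8520), so (p, q)₂ = (0.0863, 0.8050).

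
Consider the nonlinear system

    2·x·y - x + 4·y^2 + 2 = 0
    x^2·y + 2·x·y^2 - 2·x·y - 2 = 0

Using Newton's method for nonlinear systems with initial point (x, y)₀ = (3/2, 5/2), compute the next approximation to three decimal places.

At (3/2, 5/2): F = (33.000, 14.875).
Jacobian J = [[2·y - 1, 2·x + 8·y], [2·x·y + 2·y^2 - 2·y, x^2 + 4·x·y - 2·x]].
At the point, J = [[4.000, 23.000], [15.000, 14.250]] (det J = -288.000).
Solving J·Δ = −F gives Δ = (0.445, -1.512).
Then the next iterate is (x, y)₁ = (1.945, 0.988).

(1.945, 0.988)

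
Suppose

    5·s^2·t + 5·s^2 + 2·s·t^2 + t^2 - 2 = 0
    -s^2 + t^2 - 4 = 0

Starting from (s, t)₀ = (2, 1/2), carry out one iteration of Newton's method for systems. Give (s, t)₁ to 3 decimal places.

At (2, 1/2): F = (29.250, -7.750).
Jacobian J = [[10·s·t + 10·s + 2·t^2, 5·s^2 + 4·s·t + 2·t], [-2·s, 2·t]].
At the point, J = [[30.500, 25.000], [-4.000, 1.000]] (det J = 130.500).
Solving J·Δ = −F gives Δ = (-1.709, 0.915).
Then the next iterate is (s, t)₁ = (0.291, 1.415).

(0.291, 1.415)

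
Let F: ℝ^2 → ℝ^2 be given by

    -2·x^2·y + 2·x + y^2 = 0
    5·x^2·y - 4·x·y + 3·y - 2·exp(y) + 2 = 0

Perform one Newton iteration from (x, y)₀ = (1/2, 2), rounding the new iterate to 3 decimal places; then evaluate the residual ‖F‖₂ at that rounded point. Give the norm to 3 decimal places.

8.950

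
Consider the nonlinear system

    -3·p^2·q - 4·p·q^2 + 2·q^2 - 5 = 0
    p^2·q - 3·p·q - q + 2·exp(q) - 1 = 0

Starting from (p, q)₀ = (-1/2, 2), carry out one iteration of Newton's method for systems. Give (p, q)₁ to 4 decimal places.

(-3.0682, -0.3070)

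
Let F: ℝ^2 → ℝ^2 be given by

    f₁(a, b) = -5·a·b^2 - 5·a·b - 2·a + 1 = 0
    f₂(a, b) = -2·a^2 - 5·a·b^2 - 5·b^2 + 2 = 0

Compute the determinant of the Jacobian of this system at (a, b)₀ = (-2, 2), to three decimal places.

J = [[-5·b^2 - 5·b - 2, -10·a·b - 5·a], [-4·a - 5·b^2, -10·a·b - 10·b]].
At the point, J = [[-32.000, 50.000], [-12.000, 20.000]].
det J = -40.000.

-40.000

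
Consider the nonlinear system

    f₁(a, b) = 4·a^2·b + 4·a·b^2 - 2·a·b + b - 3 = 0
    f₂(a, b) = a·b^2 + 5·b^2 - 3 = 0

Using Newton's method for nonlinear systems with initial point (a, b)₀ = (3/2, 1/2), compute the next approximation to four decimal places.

(0.6364, 0.7448)

At (3/2, 1/2): F = (2.0000, -1.3750).
Jacobian J = [[8·a·b + 4·b^2 - 2·b, 4·a^2 + 8·a·b - 2·a + 1], [b^2, 2·a·b + 10·b]].
At the point, J = [[6.0000, 13.0000], [0.2500, 6.5000]] (det J = 35.7500).
Solving J·Δ = −F gives Δ = (-0.8636, 0.2448).
Then the next iterate is (a, b)₁ = (0.6364, 0.7448).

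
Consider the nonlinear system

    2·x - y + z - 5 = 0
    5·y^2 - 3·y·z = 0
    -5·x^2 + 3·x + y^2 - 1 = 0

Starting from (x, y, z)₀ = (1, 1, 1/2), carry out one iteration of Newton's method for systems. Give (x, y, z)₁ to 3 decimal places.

At (1, 1, 1/2): F = (-3.500, 3.500, -2.000).
Jacobian J = [[2, -1, 1], [0, 10·y - 3·z, -3·y], [-10·x + 3, 2·y, 0]].
At the point, J = [[2.000, -1.000, 1.000], [0.000, 8.500, -3.000], [-7.000, 2.000, 0.000]] (det J = 50.500).
Solving J·Δ = −F gives Δ = (0.059, 1.208, 4.589).
Then the next iterate is (x, y, z)₁ = (1.059, 2.208, 5.089).

(1.059, 2.208, 5.089)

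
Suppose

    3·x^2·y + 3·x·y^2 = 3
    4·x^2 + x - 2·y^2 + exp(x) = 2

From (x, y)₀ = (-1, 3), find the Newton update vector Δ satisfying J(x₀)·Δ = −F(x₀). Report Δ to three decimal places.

At (-1, 3): F = (-21.000, -16.63212).
Jacobian J = [[6·x·y + 3·y^2, 3·x^2 + 6·x·y], [8·x + exp(x) + 1, -4·y]].
At the point, J = [[9.000, -15.000], [-6.63212, -12.000]] (det J = -207.48181).
Solving J·Δ = −F gives Δ = (0.012, -1.393).

(0.012, -1.393)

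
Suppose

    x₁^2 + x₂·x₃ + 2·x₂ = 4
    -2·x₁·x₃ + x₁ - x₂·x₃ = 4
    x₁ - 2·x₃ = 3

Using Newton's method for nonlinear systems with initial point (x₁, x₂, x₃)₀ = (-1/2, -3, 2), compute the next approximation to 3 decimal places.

At (-1/2, -3, 2): F = (-15.750, 3.500, -7.500).
Jacobian J = [[2·x₁, x₃ + 2, x₂], [-2·x₃ + 1, -x₃, -2·x₁ - x₂], [1, 0, -2]].
At the point, J = [[-1.000, 4.000, -3.000], [-3.000, -2.000, 4.000], [1.000, 0.000, -2.000]] (det J = -18.000).
Solving J·Δ = −F gives Δ = (-6.111, -2.694, -6.806).
Then the next iterate is (x₁, x₂, x₃)₁ = (-6.611, -5.694, -4.806).

(-6.611, -5.694, -4.806)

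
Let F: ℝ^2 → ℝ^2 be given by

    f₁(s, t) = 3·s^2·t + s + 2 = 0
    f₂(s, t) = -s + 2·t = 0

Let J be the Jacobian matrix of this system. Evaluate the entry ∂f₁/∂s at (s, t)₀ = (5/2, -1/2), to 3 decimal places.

∂f₁/∂s = 6·s·t + 1.
At (5/2, -1/2) this is -6.500.

-6.500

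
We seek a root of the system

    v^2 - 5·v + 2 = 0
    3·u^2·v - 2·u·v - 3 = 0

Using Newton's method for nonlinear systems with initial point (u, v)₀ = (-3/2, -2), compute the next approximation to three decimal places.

At (-3/2, -2): F = (16.000, -22.500).
Jacobian J = [[0, 2·v - 5], [6·u·v - 2·v, 3·u^2 - 2·u]].
At the point, J = [[0.000, -9.000], [22.000, 9.750]] (det J = 198.000).
Solving J·Δ = −F gives Δ = (0.235, 1.778).
Then the next iterate is (u, v)₁ = (-1.265, -0.222).

(-1.265, -0.222)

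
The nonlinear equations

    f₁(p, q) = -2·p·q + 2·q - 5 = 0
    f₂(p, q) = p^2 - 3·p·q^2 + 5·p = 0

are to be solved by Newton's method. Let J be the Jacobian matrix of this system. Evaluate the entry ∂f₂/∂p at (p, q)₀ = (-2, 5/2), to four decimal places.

-17.7500

∂f₂/∂p = 2·p - 3·q^2 + 5.
At (-2, 5/2) this is -17.7500.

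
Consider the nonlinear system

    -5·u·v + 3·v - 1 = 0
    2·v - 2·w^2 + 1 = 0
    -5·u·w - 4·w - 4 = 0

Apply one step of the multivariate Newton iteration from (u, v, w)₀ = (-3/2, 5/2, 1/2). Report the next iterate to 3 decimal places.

(-0.875, 0.839, 1.589)

At (-3/2, 5/2, 1/2): F = (25.250, 5.500, -2.250).
Jacobian J = [[-5·v, -5·u + 3, 0], [0, 2, -4·w], [-5·w, 0, -5·u - 4]].
At the point, J = [[-12.500, 10.500, 0.000], [0.000, 2.000, -2.000], [-2.500, 0.000, 3.500]] (det J = -35.000).
Solving J·Δ = −F gives Δ = (0.625, -1.661, 1.089).
Then the next iterate is (u, v, w)₁ = (-0.875, 0.839, 1.589).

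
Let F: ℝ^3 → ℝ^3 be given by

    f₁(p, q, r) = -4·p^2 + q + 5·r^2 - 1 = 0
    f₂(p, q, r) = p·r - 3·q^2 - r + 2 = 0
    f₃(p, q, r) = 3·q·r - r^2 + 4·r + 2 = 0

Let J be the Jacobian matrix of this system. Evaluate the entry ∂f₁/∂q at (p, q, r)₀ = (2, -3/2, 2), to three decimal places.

1.000

∂f₁/∂q = 1.
At (2, -3/2, 2) this is 1.000.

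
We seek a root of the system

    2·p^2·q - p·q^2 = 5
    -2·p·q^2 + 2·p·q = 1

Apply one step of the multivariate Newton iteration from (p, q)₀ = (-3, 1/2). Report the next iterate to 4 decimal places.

(2.0000, 1.7619)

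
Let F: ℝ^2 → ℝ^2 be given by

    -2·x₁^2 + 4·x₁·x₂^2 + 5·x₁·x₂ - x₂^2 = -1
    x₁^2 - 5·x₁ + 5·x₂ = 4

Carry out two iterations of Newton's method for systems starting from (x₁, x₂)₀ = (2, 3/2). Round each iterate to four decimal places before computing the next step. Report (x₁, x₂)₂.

(-11.6973, -13.9429)

At (2, 3/2): F = (23.7500, -2.5000).
Jacobian J = [[-4·x₁ + 4·x₂^2 + 5·x₂, 8·x₁·x₂ + 5·x₁ - 2·x₂], [2·x₁ - 5, 5]].
At the point, J = [[8.5000, 31.0000], [-1.0000, 5.0000]] (det J = 73.5000).
Solving J·Δ = −F gives Δ = (-2.6701, -0.0340).
Then the next iterate is (x₁, x₂)₁ = (-0.6701, 1.4660).
Round to (-0.6701, 1.4660) and repeat: F = (-12.719655, 7.129534), J = [[18.607024, -14.141433], [-6.3402, 5.0000]].
Δ = (-11.0272, -15.4089), so (x₁, x₂)₂ = (-11.6973, -13.9429).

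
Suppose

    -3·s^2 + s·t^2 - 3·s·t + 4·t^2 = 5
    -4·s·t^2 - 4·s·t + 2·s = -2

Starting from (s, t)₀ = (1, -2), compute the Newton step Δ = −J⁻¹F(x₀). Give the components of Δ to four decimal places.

(1.3778, 1.0222)

At (1, -2): F = (18.0000, -4.0000).
Jacobian J = [[-6·s + t^2 - 3·t, 2·s·t - 3·s + 8·t], [-4·t^2 - 4·t + 2, -8·s·t - 4·s]].
At the point, J = [[4.0000, -23.0000], [-6.0000, 12.0000]] (det J = -90.0000).
Solving J·Δ = −F gives Δ = (1.3778, 1.0222).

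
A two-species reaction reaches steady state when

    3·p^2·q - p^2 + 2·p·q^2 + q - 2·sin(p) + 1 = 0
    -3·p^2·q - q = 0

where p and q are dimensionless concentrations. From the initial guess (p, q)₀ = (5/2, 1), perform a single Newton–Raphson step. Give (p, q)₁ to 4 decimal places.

At (5/2, 1): F = (18.303056, -19.7500).
Jacobian J = [[6·p·q - 2·p + 2·q^2 - 2·cos(p), 3·p^2 + 4·p·q + 1], [-6·p·q, -3·p^2 - 1]].
At the point, J = [[13.602287, 29.7500], [-15.0000, -19.7500]] (det J = 177.604827).
Solving J·Δ = −F gives Δ = (-1.2729, -0.0332).
Then the next iterate is (p, q)₁ = (1.2271, 0.9668).

(1.2271, 0.9668)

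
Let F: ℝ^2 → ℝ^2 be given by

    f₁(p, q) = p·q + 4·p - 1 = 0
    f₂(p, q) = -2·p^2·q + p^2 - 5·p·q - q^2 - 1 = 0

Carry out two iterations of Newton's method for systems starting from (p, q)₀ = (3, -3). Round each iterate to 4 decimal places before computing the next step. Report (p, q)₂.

At (3, -3): F = (2.0000, 98.0000).
Jacobian J = [[q + 4, p], [-4·p·q + 2·p - 5·q, -2·p^2 - 5·p - 2·q]].
At the point, J = [[1.0000, 3.0000], [57.0000, -27.0000]] (det J = -198.0000).
Solving J·Δ = −F gives Δ = (-1.7576, -0.0808).
Then the next iterate is (p, q)₁ = (1.2424, -3.0808).
Round to (1.2424, -3.0808) and repeat: F = (0.142014, 19.700944), J = [[0.9192, 1.2424], [33.199144, -3.137516]].
Δ = (-0.5647, 0.3035), so (p, q)₂ = (0.6777, -2.7773).

(0.6777, -2.7773)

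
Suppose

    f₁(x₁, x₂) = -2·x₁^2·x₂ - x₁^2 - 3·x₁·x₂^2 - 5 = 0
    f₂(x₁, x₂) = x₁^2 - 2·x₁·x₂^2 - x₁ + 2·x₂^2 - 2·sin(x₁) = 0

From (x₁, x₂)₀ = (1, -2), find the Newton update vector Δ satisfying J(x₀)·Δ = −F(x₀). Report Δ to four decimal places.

(-0.2083, 1.2750)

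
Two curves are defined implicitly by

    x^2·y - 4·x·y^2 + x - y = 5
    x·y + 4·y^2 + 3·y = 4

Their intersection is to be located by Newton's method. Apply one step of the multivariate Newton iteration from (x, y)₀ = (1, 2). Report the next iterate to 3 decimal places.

(0.574, 1.043)

At (1, 2): F = (-20.000, 20.000).
Jacobian J = [[2·x·y - 4·y^2 + 1, x^2 - 8·x·y - 1], [y, x + 8·y + 3]].
At the point, J = [[-11.000, -16.000], [2.000, 20.000]] (det J = -188.000).
Solving J·Δ = −F gives Δ = (-0.426, -0.957).
Then the next iterate is (x, y)₁ = (0.574, 1.043).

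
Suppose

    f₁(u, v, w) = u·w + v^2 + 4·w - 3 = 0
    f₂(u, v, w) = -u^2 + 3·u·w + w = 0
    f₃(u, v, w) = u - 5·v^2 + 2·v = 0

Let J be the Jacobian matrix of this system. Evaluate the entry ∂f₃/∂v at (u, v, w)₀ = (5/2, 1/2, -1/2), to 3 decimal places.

-3.000

∂f₃/∂v = -10·v + 2.
At (5/2, 1/2, -1/2) this is -3.000.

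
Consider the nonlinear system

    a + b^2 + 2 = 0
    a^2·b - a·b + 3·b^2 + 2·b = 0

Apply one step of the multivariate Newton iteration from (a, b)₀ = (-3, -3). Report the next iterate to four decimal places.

At (-3, -3): F = (8.0000, -15.0000).
Jacobian J = [[1, 2·b], [2·a·b - b, a^2 - a + 6·b + 2]].
At the point, J = [[1.0000, -6.0000], [21.0000, -4.0000]] (det J = 122.0000).
Solving J·Δ = −F gives Δ = (1.0000, 1.5000).
Then the next iterate is (a, b)₁ = (-2.0000, -1.5000).

(-2.0000, -1.5000)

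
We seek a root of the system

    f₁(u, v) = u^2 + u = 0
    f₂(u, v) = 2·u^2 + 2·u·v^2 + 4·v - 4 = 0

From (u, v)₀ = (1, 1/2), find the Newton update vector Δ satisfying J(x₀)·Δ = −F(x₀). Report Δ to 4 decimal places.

(-0.6667, 0.4167)

At (1, 1/2): F = (2.0000, 0.5000).
Jacobian J = [[2·u + 1, 0], [4·u + 2·v^2, 4·u·v + 4]].
At the point, J = [[3.0000, 0.0000], [4.5000, 6.0000]] (det J = 18.0000).
Solving J·Δ = −F gives Δ = (-0.6667, 0.4167).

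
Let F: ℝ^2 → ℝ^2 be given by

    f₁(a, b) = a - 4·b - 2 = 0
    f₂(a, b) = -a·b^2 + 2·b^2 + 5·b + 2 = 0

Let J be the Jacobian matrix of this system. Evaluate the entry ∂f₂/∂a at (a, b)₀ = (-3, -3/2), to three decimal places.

-2.250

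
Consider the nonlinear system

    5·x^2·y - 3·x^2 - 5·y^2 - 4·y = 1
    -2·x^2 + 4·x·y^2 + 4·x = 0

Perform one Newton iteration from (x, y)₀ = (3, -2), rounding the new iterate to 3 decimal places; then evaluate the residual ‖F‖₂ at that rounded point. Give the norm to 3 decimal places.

At (3, -2): F = (-130.000, 42.000).
Jacobian J = [[10·x·y - 6·x, 5·x^2 - 10·y - 4], [-4·x + 4·y^2 + 4, 8·x·y]].
At the point, J = [[-78.000, 61.000], [8.000, -48.000]] (det J = 3256.000).
Solving J·Δ = −F gives Δ = (-1.130, 0.687).
Then the next iterate is (x, y)₁ = (1.870, -1.313).
Re-evaluating at (1.870, -1.313): F = (-37.81569, 13.38149), so ‖F‖₂ = 40.113.

40.113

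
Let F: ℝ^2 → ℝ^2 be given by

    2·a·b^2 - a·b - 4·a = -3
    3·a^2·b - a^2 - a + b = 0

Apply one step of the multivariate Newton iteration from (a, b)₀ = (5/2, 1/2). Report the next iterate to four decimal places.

(0.7953, 0.5725)

At (5/2, 1/2): F = (-7.0000, 1.1250).
Jacobian J = [[2·b^2 - b - 4, 4·a·b - a], [6·a·b - 2·a - 1, 3·a^2 + 1]].
At the point, J = [[-4.0000, 2.5000], [1.5000, 19.7500]] (det J = -82.7500).
Solving J·Δ = −F gives Δ = (-1.7047, 0.0725).
Then the next iterate is (a, b)₁ = (0.7953, 0.5725).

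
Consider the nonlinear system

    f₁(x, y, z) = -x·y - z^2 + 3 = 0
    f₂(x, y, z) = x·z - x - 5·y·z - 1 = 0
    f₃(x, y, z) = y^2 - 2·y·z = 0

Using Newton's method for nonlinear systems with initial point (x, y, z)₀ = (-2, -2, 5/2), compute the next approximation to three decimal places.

(-1.663, -0.819, 1.657)

At (-2, -2, 5/2): F = (-7.250, 21.000, 14.000).
Jacobian J = [[-y, -x, -2·z], [z - 1, -5·z, x - 5·y], [0, 2·y - 2·z, -2·y]].
At the point, J = [[2.000, 2.000, -5.000], [1.500, -12.500, 8.000], [0.000, -9.000, 4.000]] (det J = 99.500).
Solving J·Δ = −F gives Δ = (0.337, 1.181, -0.843).
Then the next iterate is (x, y, z)₁ = (-1.663, -0.819, 1.657).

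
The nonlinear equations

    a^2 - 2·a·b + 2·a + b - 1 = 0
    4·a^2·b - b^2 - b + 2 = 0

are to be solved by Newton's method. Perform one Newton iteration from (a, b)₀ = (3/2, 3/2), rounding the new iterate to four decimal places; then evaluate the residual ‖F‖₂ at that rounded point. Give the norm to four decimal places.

2.6705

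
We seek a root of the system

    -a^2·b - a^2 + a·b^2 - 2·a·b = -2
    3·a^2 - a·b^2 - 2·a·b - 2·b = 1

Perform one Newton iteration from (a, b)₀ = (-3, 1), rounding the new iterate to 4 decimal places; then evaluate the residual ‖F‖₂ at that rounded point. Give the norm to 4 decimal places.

At (-3, 1): F = (-13.0000, 33.0000).
Jacobian J = [[-2·a·b - 2·a + b^2 - 2·b, -a^2 + 2·a·b - 2·a], [6·a - b^2 - 2·b, -2·a·b - 2·a - 2]].
At the point, J = [[11.0000, -9.0000], [-21.0000, 10.0000]] (det J = -79.0000).
Solving J·Δ = −F gives Δ = (2.1139, 1.1392).
Then the next iterate is (a, b)₁ = (-0.8861, 2.1392).
Re-evaluating at (-0.8861, 2.1392): F = (-0.728676, 4.923160), so ‖F‖₂ = 4.9768.

4.9768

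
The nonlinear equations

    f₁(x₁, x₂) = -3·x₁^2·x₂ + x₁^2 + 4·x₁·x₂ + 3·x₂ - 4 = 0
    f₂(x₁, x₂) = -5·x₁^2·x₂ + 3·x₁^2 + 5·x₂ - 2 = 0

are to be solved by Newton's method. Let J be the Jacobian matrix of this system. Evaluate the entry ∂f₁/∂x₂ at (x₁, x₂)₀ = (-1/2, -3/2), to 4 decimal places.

0.2500

∂f₁/∂x₂ = -3·x₁^2 + 4·x₁ + 3.
At (-1/2, -3/2) this is 0.2500.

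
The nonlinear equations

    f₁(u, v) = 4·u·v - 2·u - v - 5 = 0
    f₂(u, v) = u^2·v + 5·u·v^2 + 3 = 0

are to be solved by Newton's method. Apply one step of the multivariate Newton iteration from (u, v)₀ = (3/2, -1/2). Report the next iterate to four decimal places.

(-0.1348, 0.2921)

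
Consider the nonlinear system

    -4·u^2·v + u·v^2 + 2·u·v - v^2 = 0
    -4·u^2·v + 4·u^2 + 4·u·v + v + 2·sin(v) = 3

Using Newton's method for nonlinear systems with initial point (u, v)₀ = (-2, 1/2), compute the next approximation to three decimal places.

(-1.148, 0.375)

At (-2, 1/2): F = (-10.750, 2.45885).
Jacobian J = [[-8·u·v + v^2 + 2·v, -4·u^2 + 2·u·v + 2·u - 2·v], [-8·u·v + 8·u + 4·v, -4·u^2 + 4·u + 2·cos(v) + 1]].
At the point, J = [[9.250, -23.000], [-6.000, -21.24483]] (det J = -334.51472).
Solving J·Δ = −F gives Δ = (0.852, -0.125).
Then the next iterate is (u, v)₁ = (-1.148, 0.375).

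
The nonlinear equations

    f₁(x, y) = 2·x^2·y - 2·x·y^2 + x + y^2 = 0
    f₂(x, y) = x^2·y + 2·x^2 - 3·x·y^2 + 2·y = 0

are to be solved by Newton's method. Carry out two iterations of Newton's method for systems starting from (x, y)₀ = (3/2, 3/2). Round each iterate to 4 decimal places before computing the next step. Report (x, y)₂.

(-0.0818, 1.4865)

At (3/2, 3/2): F = (3.7500, 0.7500).
Jacobian J = [[4·x·y - 2·y^2 + 1, 2·x^2 - 4·x·y + 2·y], [2·x·y + 4·x - 3·y^2, x^2 - 6·x·y + 2]].
At the point, J = [[5.5000, -1.5000], [3.7500, -9.2500]] (det J = -45.2500).
Solving J·Δ = −F gives Δ = (-0.7417, -0.2196).
Then the next iterate is (x, y)₁ = (0.7583, 1.2804).
Round to (0.7583, 1.2804) and repeat: F = (1.383882, 0.717566), J = [[1.604861, -0.172871], [0.056782, -3.250545]].
Δ = (-0.8401, 0.2061), so (x, y)₂ = (-0.0818, 1.4865).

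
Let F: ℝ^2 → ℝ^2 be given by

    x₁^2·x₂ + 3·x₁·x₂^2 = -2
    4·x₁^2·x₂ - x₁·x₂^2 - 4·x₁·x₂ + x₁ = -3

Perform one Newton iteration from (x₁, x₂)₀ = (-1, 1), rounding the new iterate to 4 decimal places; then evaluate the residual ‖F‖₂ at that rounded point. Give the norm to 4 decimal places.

At (-1, 1): F = (0.0000, 11.0000).
Jacobian J = [[2·x₁·x₂ + 3·x₂^2, x₁^2 + 6·x₁·x₂], [8·x₁·x₂ - x₂^2 - 4·x₂ + 1, 4·x₁^2 - 2·x₁·x₂ - 4·x₁]].
At the point, J = [[1.0000, -5.0000], [-12.0000, 10.0000]] (det J = -50.0000).
Solving J·Δ = −F gives Δ = (1.1000, 0.2200).
Then the next iterate is (x₁, x₂)₁ = (0.1000, 1.2200).
Re-evaluating at (0.1000, 1.2200): F = (2.458720, 2.511960), so ‖F‖₂ = 3.5150.

3.5150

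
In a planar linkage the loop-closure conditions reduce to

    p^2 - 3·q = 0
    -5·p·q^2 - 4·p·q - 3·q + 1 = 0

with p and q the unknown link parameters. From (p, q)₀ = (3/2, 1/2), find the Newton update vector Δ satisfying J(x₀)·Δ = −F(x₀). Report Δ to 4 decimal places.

At (3/2, 1/2): F = (0.7500, -5.3750).
Jacobian J = [[2·p, -3], [-5·q^2 - 4·q, -10·p·q - 4·p - 3]].
At the point, J = [[3.0000, -3.0000], [-3.2500, -16.5000]] (det J = -59.2500).
Solving J·Δ = −F gives Δ = (-0.4810, -0.2310).

(-0.4810, -0.2310)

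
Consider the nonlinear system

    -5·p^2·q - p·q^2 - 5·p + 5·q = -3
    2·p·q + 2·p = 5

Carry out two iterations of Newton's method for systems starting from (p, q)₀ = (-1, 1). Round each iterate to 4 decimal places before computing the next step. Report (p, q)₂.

(-0.4173, -4.9568)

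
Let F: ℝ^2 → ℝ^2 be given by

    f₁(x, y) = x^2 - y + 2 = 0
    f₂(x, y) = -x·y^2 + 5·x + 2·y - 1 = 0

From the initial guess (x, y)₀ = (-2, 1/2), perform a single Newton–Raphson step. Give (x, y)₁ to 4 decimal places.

At (-2, 1/2): F = (5.5000, -9.5000).
Jacobian J = [[2·x, -1], [-y^2 + 5, -2·x·y + 2]].
At the point, J = [[-4.0000, -1.0000], [4.7500, 4.0000]] (det J = -11.2500).
Solving J·Δ = −F gives Δ = (1.1111, 1.0556).
Then the next iterate is (x, y)₁ = (-0.8889, 1.5556).

(-0.8889, 1.5556)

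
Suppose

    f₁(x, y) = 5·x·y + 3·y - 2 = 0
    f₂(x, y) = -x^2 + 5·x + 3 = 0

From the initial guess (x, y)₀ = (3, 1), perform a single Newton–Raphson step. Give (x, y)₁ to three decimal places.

(12.000, -2.389)

At (3, 1): F = (16.000, 9.000).
Jacobian J = [[5·y, 5·x + 3], [-2·x + 5, 0]].
At the point, J = [[5.000, 18.000], [-1.000, 0.000]] (det J = 18.000).
Solving J·Δ = −F gives Δ = (9.000, -3.389).
Then the next iterate is (x, y)₁ = (12.000, -2.389).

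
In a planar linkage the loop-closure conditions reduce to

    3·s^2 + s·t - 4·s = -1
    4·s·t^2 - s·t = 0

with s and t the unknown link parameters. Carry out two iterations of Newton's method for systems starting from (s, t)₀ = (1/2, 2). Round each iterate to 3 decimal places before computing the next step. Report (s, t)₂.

(-1.878, 6.779)

At (1/2, 2): F = (0.750, 7.000).
Jacobian J = [[6·s + t - 4, s], [4·t^2 - t, 8·s·t - s]].
At the point, J = [[1.000, 0.500], [14.000, 7.500]] (det J = 0.500).
Solving J·Δ = −F gives Δ = (-4.250, 7.000).
Then the next iterate is (s, t)₁ = (-3.750, 9.000).
Round to (-3.750, 9.000) and repeat: F = (24.43750, -1181.250), J = [[-17.500, -3.750], [315.000, -266.250]].
Δ = (1.872, -2.221), so (s, t)₂ = (-1.878, 6.779).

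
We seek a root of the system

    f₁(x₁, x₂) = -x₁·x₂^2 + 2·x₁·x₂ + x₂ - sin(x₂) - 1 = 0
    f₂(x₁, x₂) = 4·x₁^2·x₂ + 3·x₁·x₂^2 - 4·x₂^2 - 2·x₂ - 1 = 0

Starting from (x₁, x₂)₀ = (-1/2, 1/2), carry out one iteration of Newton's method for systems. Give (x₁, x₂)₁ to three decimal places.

(0.943, -0.220)

At (-1/2, 1/2): F = (-1.35443, -2.875).
Jacobian J = [[-x₂^2 + 2·x₂, -2·x₁·x₂ + 2·x₁ - cos(x₂) + 1], [8·x₁·x₂ + 3·x₂^2, 4·x₁^2 + 6·x₁·x₂ - 8·x₂ - 2]].
At the point, J = [[0.750, -0.37758], [-1.250, -6.500]] (det J = -5.34698).
Solving J·Δ = −F gives Δ = (1.443, -0.720).
Then the next iterate is (x₁, x₂)₁ = (0.943, -0.220).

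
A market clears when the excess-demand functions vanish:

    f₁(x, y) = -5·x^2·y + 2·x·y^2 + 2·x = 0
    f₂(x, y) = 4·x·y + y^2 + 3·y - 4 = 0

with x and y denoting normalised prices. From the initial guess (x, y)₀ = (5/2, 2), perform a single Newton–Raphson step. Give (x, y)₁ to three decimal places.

At (5/2, 2): F = (-37.500, 26.000).
Jacobian J = [[-10·x·y + 2·y^2 + 2, -5·x^2 + 4·x·y], [4·y, 4·x + 2·y + 3]].
At the point, J = [[-40.000, -11.250], [8.000, 17.000]] (det J = -590.000).
Solving J·Δ = −F gives Δ = (-0.585, -1.254).
Then the next iterate is (x, y)₁ = (1.915, 0.746).

(1.915, 0.746)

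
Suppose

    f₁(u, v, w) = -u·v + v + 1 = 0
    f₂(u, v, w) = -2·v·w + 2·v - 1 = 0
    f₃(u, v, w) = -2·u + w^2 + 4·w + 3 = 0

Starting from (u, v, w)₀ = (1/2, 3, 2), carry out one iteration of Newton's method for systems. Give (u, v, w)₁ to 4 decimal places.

At (1/2, 3, 2): F = (2.5000, -7.0000, 14.0000).
Jacobian J = [[-v, -u + 1, 0], [0, -2·w + 2, -2·v], [-2, 0, 2·w + 4]].
At the point, J = [[-3.0000, 0.5000, 0.0000], [0.0000, -2.0000, -6.0000], [-2.0000, 0.0000, 8.0000]] (det J = 54.0000).
Solving J·Δ = −F gives Δ = (1.0000, 1.0000, -1.5000).
Then the next iterate is (u, v, w)₁ = (1.5000, 4.0000, 0.5000).

(1.5000, 4.0000, 0.5000)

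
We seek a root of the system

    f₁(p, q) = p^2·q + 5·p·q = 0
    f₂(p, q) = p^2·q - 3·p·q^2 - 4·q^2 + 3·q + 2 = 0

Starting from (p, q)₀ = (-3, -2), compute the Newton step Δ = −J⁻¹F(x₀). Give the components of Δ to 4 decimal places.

(-6.7500, -0.2500)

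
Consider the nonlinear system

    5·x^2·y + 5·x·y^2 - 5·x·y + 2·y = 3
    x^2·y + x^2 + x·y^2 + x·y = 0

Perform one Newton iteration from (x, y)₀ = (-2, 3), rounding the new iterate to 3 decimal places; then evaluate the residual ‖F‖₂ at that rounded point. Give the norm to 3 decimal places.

1.765

At (-2, 3): F = (3.000, -8.000).
Jacobian J = [[10·x·y + 5·y^2 - 5·y, 5·x^2 + 10·x·y - 5·x + 2], [2·x·y + 2·x + y^2 + y, x^2 + 2·x·y + x]].
At the point, J = [[-30.000, -28.000], [-4.000, -10.000]] (det J = 188.000).
Solving J·Δ = −F gives Δ = (1.351, -1.340).
Then the next iterate is (x, y)₁ = (-0.649, 1.660).
Re-evaluating at (-0.649, 1.660): F = (0.26075, -1.74533), so ‖F‖₂ = 1.765.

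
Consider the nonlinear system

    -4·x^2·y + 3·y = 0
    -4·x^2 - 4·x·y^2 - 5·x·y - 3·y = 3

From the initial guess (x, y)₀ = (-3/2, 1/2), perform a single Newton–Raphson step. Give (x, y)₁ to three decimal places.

At (-3/2, 1/2): F = (-3.000, -8.250).
Jacobian J = [[-8·x·y, -4·x^2 + 3], [-8·x - 4·y^2 - 5·y, -8·x·y - 5·x - 3]].
At the point, J = [[6.000, -6.000], [8.500, 10.500]] (det J = 114.000).
Solving J·Δ = −F gives Δ = (0.711, 0.211).
Then the next iterate is (x, y)₁ = (-0.789, 0.711).

(-0.789, 0.711)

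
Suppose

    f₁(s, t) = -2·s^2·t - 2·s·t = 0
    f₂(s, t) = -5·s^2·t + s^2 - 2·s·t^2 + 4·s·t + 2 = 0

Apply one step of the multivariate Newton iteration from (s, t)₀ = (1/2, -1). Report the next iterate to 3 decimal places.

At (1/2, -1): F = (1.500, 0.500).
Jacobian J = [[-4·s·t - 2·t, -2·s^2 - 2·s], [-10·s·t + 2·s - 2·t^2 + 4·t, -5·s^2 - 4·s·t + 4·s]].
At the point, J = [[4.000, -1.500], [0.000, 2.750]] (det J = 11.000).
Solving J·Δ = −F gives Δ = (-0.443, -0.182).
Then the next iterate is (s, t)₁ = (0.057, -1.182).

(0.057, -1.182)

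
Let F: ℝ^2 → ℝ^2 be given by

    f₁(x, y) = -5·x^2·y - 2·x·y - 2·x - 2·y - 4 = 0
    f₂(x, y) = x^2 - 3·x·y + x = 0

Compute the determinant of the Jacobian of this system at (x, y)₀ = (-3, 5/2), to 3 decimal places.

99.500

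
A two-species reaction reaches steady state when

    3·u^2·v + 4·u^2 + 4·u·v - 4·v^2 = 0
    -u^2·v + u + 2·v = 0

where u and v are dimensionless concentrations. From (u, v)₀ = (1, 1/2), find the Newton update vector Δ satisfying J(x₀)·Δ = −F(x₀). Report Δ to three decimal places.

(-0.154, -1.500)

At (1, 1/2): F = (6.500, 1.500).
Jacobian J = [[6·u·v + 8·u + 4·v, 3·u^2 + 4·u - 8·v], [-2·u·v + 1, -u^2 + 2]].
At the point, J = [[13.000, 3.000], [0.000, 1.000]] (det J = 13.000).
Solving J·Δ = −F gives Δ = (-0.154, -1.500).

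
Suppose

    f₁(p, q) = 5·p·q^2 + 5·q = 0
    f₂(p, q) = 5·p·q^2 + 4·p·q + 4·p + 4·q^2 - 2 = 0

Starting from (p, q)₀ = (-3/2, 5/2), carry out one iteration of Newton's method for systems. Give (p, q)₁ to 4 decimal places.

(-0.6163, 2.2920)

At (-3/2, 5/2): F = (-34.3750, -44.8750).
Jacobian J = [[5·q^2, 10·p·q + 5], [5·q^2 + 4·q + 4, 10·p·q + 4·p + 8·q]].
At the point, J = [[31.2500, -32.5000], [45.2500, -23.5000]] (det J = 736.2500).
Solving J·Δ = −F gives Δ = (0.8837, -0.2080).
Then the next iterate is (p, q)₁ = (-0.6163, 2.2920).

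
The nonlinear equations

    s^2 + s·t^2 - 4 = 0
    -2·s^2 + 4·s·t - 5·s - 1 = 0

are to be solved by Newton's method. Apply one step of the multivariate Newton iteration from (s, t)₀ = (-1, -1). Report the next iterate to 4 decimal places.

At (-1, -1): F = (-4.0000, 6.0000).
Jacobian J = [[2·s + t^2, 2·s·t], [-4·s + 4·t - 5, 4·s]].
At the point, J = [[-1.0000, 2.0000], [-5.0000, -4.0000]] (det J = 14.0000).
Solving J·Δ = −F gives Δ = (-0.2857, 1.8571).
Then the next iterate is (s, t)₁ = (-1.2857, 0.8571).

(-1.2857, 0.8571)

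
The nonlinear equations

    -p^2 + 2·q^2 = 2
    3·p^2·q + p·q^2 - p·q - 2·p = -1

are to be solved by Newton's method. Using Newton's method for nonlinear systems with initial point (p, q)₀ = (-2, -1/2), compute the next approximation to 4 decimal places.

(-0.7347, -0.7194)

At (-2, -1/2): F = (-5.5000, -2.5000).
Jacobian J = [[-2·p, 4·q], [6·p·q + q^2 - q - 2, 3·p^2 + 2·p·q - p]].
At the point, J = [[4.0000, -2.0000], [4.7500, 16.0000]] (det J = 73.5000).
Solving J·Δ = −F gives Δ = (1.2653, -0.2194).
Then the next iterate is (p, q)₁ = (-0.7347, -0.7194).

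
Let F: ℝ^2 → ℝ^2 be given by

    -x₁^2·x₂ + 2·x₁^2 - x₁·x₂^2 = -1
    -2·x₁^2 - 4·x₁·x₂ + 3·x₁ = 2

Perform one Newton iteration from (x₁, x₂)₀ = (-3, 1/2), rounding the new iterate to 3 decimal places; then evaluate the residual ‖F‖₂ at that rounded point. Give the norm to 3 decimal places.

8.081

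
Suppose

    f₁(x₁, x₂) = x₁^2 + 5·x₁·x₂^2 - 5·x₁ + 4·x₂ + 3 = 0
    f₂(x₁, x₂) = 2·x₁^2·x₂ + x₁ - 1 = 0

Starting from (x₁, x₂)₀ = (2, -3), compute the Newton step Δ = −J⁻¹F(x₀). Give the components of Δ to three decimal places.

At (2, -3): F = (75.000, -23.000).
Jacobian J = [[2·x₁ + 5·x₂^2 - 5, 10·x₁·x₂ + 4], [4·x₁·x₂ + 1, 2·x₁^2]].
At the point, J = [[44.000, -56.000], [-23.000, 8.000]] (det J = -936.000).
Solving J·Δ = −F gives Δ = (-0.735, 0.762).

(-0.735, 0.762)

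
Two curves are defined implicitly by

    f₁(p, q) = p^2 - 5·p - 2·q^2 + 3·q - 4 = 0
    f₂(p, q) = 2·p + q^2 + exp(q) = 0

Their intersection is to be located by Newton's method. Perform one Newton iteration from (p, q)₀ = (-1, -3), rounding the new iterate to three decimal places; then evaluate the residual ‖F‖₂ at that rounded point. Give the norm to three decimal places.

13.614

At (-1, -3): F = (-25.000, 7.04979).
Jacobian J = [[2·p - 5, -4·q + 3], [2, 2·q + exp(q)]].
At the point, J = [[-7.000, 15.000], [2.000, -5.95021]] (det J = 11.65149).
Solving J·Δ = −F gives Δ = (-3.691, -0.056).
Then the next iterate is (p, q)₁ = (-4.691, -3.056).
Re-evaluating at (-4.691, -3.056): F = (13.61421, 0.00421), so ‖F‖₂ = 13.614.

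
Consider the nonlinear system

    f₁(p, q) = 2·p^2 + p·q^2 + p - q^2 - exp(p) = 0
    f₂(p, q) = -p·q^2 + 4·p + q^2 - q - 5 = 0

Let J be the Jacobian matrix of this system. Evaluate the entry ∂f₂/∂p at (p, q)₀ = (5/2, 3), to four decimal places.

-5.0000

∂f₂/∂p = -q^2 + 4.
At (5/2, 3) this is -5.0000.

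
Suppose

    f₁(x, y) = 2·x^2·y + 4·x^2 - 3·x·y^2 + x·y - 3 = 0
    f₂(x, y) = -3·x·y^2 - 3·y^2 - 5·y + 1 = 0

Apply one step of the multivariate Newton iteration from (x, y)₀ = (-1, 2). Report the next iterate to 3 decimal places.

(-1.147, 0.552)

At (-1, 2): F = (15.000, -9.000).
Jacobian J = [[4·x·y + 8·x - 3·y^2 + y, 2·x^2 - 6·x·y + x], [-3·y^2, -6·x·y - 6·y - 5]].
At the point, J = [[-26.000, 13.000], [-12.000, -5.000]] (det J = 286.000).
Solving J·Δ = −F gives Δ = (-0.147, -1.448).
Then the next iterate is (x, y)₁ = (-1.147, 0.552).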